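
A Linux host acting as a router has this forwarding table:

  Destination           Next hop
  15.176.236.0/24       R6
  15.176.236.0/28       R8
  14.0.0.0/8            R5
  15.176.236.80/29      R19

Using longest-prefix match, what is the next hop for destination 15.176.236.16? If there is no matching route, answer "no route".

Routes whose prefix contains 15.176.236.16:
  15.176.236.0/24 (15.176.236.0 - 15.176.236.255) -> R6
More-specific entries that do NOT match:
  15.176.236.80/29 (15.176.236.80 - 15.176.236.87) does not contain 15.176.236.16
  15.176.236.0/28 (15.176.236.0 - 15.176.236.15) does not contain 15.176.236.16
Longest matching prefix is /24 -> next hop R6.

R6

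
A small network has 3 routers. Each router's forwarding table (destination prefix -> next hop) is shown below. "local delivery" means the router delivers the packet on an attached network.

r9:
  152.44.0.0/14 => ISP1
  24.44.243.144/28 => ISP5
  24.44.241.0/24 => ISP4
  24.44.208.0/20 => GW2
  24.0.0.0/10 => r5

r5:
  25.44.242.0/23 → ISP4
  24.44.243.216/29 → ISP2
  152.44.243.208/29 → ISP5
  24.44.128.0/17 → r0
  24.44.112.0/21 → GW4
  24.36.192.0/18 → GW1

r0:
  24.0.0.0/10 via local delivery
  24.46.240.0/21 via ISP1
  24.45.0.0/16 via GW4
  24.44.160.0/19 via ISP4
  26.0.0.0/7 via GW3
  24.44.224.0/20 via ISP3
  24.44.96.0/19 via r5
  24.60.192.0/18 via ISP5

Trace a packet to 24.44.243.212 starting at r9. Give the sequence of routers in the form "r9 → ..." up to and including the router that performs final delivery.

r9 → r5 → r0

At r9: longest match for 24.44.243.212 is 24.0.0.0/10 -> r5
At r5: longest match for 24.44.243.212 is 24.44.128.0/17 -> r0
At r0: longest match for 24.44.243.212 is 24.0.0.0/10 -> local delivery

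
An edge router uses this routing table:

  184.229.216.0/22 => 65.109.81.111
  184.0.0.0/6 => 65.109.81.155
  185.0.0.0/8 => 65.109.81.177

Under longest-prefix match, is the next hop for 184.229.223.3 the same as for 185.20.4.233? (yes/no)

no

184.229.223.3: longest match 184.0.0.0/6 -> 65.109.81.155
185.20.4.233: longest match 185.0.0.0/8 -> 65.109.81.177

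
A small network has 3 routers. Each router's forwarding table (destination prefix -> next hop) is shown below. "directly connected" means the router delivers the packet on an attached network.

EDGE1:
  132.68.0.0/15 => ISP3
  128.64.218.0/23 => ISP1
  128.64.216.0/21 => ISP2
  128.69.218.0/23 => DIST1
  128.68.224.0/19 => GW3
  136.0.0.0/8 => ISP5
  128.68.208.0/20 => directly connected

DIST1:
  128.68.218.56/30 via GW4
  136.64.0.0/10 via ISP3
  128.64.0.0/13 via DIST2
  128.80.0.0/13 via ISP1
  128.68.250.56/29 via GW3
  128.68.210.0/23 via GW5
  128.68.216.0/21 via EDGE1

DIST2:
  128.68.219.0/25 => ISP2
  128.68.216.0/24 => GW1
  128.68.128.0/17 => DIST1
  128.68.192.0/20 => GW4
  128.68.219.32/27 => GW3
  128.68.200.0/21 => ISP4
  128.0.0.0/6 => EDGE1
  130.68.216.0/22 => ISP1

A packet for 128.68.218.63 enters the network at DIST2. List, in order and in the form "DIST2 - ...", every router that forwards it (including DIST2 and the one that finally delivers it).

DIST2 - DIST1 - EDGE1

At DIST2: longest match for 128.68.218.63 is 128.68.128.0/17 -> DIST1
At DIST1: longest match for 128.68.218.63 is 128.68.216.0/21 -> EDGE1
At EDGE1: longest match for 128.68.218.63 is 128.68.208.0/20 -> directly connected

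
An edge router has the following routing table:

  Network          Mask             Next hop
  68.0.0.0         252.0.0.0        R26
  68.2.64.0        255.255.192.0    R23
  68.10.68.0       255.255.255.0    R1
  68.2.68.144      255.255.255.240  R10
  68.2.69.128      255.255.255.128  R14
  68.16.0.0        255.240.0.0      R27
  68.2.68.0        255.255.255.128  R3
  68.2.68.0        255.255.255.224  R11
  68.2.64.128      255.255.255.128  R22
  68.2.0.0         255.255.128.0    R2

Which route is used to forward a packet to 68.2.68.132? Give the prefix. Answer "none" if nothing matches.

68.2.64.0/18

Entries matching 68.2.68.132:
  68.0.0.0/6 (68.0.0.0 - 71.255.255.255)
  68.2.0.0/17 (68.2.0.0 - 68.2.127.255)
  68.2.64.0/18 (68.2.64.0 - 68.2.127.255)
Most specific is 68.2.64.0/18.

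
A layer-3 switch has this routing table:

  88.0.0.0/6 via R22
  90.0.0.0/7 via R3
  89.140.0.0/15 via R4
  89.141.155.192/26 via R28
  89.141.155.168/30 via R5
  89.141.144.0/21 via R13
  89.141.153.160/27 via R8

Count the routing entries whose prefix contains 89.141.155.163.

Prefixes containing 89.141.155.163:
  88.0.0.0/6 (88.0.0.0 - 91.255.255.255)
  89.140.0.0/15 (89.140.0.0 - 89.141.255.255)
Total matching entries: 2.

2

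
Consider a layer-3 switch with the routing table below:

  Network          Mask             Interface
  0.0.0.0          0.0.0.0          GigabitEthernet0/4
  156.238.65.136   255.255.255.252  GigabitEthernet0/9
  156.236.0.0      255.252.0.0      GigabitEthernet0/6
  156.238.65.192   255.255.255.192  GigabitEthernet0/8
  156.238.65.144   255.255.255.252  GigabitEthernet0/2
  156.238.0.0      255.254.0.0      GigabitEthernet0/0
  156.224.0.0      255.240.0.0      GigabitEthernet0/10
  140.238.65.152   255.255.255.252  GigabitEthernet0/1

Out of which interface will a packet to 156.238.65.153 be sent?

GigabitEthernet0/0

Routes whose prefix contains 156.238.65.153:
  0.0.0.0/0 (default, matches everything) -> GigabitEthernet0/4
  156.224.0.0/12 (156.224.0.0 - 156.239.255.255) -> GigabitEthernet0/10
  156.236.0.0/14 (156.236.0.0 - 156.239.255.255) -> GigabitEthernet0/6
  156.238.0.0/15 (156.238.0.0 - 156.239.255.255) -> GigabitEthernet0/0
More-specific entries that do NOT match:
  156.238.65.136/30 (156.238.65.136 - 156.238.65.139) does not contain 156.238.65.153
  156.238.65.144/30 (156.238.65.144 - 156.238.65.147) does not contain 156.238.65.153
  140.238.65.152/30 (140.238.65.152 - 140.238.65.155) does not contain 156.238.65.153
  156.238.65.192/26 (156.238.65.192 - 156.238.65.255) does not contain 156.238.65.153
Longest matching prefix is /15 -> interface GigabitEthernet0/0.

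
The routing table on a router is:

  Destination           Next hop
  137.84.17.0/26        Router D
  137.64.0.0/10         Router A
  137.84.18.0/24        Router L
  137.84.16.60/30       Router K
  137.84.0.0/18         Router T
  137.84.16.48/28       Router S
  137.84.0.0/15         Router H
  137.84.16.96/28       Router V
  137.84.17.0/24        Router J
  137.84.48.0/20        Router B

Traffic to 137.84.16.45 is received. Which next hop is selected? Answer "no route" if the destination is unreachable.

Routes whose prefix contains 137.84.16.45:
  137.64.0.0/10 (137.64.0.0 - 137.127.255.255) -> Router A
  137.84.0.0/15 (137.84.0.0 - 137.85.255.255) -> Router H
  137.84.0.0/18 (137.84.0.0 - 137.84.63.255) -> Router T
More-specific entries that do NOT match:
  137.84.16.60/30 (137.84.16.60 - 137.84.16.63) does not contain 137.84.16.45
  137.84.16.48/28 (137.84.16.48 - 137.84.16.63) does not contain 137.84.16.45
  137.84.16.96/28 (137.84.16.96 - 137.84.16.111) does not contain 137.84.16.45
  137.84.17.0/26 (137.84.17.0 - 137.84.17.63) does not contain 137.84.16.45
  137.84.18.0/24 (137.84.18.0 - 137.84.18.255) does not contain 137.84.16.45
  137.84.17.0/24 (137.84.17.0 - 137.84.17.255) does not contain 137.84.16.45
  137.84.48.0/20 (137.84.48.0 - 137.84.63.255) does not contain 137.84.16.45
Longest matching prefix is /18 -> next hop Router T.

Router T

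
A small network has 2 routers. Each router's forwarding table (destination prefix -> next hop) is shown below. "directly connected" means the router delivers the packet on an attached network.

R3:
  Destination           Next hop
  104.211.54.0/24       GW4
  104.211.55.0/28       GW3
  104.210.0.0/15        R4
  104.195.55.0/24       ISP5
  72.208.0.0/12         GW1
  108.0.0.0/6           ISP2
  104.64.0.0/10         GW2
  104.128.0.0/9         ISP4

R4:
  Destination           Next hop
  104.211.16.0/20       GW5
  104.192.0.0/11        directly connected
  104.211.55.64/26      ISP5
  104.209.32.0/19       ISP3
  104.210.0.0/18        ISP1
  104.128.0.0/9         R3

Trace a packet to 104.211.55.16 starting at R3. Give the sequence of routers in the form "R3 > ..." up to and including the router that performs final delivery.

At R3: longest match for 104.211.55.16 is 104.210.0.0/15 -> R4
At R4: longest match for 104.211.55.16 is 104.192.0.0/11 -> directly connected

R3 > R4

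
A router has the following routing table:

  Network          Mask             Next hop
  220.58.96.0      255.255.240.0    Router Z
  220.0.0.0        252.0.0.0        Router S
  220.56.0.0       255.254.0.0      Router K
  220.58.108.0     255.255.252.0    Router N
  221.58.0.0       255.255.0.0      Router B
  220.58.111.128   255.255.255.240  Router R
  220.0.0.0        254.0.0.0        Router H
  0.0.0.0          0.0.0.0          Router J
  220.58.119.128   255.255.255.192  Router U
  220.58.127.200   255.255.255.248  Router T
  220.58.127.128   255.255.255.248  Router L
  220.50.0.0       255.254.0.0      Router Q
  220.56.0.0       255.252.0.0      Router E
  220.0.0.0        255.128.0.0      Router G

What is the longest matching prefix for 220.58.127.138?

Entries matching 220.58.127.138:
  0.0.0.0/0 (default, matches everything)
  220.0.0.0/6 (220.0.0.0 - 223.255.255.255)
  220.0.0.0/7 (220.0.0.0 - 221.255.255.255)
  220.0.0.0/9 (220.0.0.0 - 220.127.255.255)
  220.56.0.0/14 (220.56.0.0 - 220.59.255.255)
Most specific is 220.56.0.0/14.

220.56.0.0/14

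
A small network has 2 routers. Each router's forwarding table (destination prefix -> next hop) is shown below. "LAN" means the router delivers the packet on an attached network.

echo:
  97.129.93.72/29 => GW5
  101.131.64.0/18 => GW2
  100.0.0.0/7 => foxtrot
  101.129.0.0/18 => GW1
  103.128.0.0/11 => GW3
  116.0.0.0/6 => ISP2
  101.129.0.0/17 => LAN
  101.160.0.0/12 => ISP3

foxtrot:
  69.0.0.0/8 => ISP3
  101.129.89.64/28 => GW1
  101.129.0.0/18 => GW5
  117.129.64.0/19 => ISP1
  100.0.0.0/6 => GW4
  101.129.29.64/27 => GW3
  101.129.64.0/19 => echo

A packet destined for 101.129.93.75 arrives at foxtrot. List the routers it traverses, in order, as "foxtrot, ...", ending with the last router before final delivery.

foxtrot, echo

At foxtrot: longest match for 101.129.93.75 is 101.129.64.0/19 -> echo
At echo: longest match for 101.129.93.75 is 101.129.0.0/17 -> LAN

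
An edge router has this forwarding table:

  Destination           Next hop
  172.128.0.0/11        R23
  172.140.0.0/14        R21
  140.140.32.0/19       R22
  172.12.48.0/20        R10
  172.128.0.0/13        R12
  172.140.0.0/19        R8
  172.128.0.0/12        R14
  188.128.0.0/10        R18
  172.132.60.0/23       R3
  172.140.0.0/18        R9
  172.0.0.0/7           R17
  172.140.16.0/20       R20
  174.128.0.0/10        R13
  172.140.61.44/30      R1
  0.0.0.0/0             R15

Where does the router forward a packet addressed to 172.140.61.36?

R9

Routes whose prefix contains 172.140.61.36:
  0.0.0.0/0 (default, matches everything) -> R15
  172.0.0.0/7 (172.0.0.0 - 173.255.255.255) -> R17
  172.128.0.0/11 (172.128.0.0 - 172.159.255.255) -> R23
  172.128.0.0/12 (172.128.0.0 - 172.143.255.255) -> R14
  172.140.0.0/14 (172.140.0.0 - 172.143.255.255) -> R21
  172.140.0.0/18 (172.140.0.0 - 172.140.63.255) -> R9
More-specific entries that do NOT match:
  172.140.61.44/30 (172.140.61.44 - 172.140.61.47) does not contain 172.140.61.36
  172.132.60.0/23 (172.132.60.0 - 172.132.61.255) does not contain 172.140.61.36
  172.12.48.0/20 (172.12.48.0 - 172.12.63.255) does not contain 172.140.61.36
  172.140.16.0/20 (172.140.16.0 - 172.140.31.255) does not contain 172.140.61.36
  140.140.32.0/19 (140.140.32.0 - 140.140.63.255) does not contain 172.140.61.36
  172.140.0.0/19 (172.140.0.0 - 172.140.31.255) does not contain 172.140.61.36
Longest matching prefix is /18 -> next hop R9.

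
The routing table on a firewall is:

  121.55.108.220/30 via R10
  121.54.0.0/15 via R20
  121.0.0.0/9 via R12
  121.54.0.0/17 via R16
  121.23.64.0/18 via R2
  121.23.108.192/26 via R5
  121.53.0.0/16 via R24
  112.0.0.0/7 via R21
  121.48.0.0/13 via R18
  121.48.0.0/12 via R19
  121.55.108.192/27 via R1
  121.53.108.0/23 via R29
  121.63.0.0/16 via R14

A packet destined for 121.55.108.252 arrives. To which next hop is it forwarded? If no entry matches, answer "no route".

R20

Routes whose prefix contains 121.55.108.252:
  121.0.0.0/9 (121.0.0.0 - 121.127.255.255) -> R12
  121.48.0.0/12 (121.48.0.0 - 121.63.255.255) -> R19
  121.48.0.0/13 (121.48.0.0 - 121.55.255.255) -> R18
  121.54.0.0/15 (121.54.0.0 - 121.55.255.255) -> R20
More-specific entries that do NOT match:
  121.55.108.220/30 (121.55.108.220 - 121.55.108.223) does not contain 121.55.108.252
  121.55.108.192/27 (121.55.108.192 - 121.55.108.223) does not contain 121.55.108.252
  121.23.108.192/26 (121.23.108.192 - 121.23.108.255) does not contain 121.55.108.252
  121.53.108.0/23 (121.53.108.0 - 121.53.109.255) does not contain 121.55.108.252
  121.23.64.0/18 (121.23.64.0 - 121.23.127.255) does not contain 121.55.108.252
  121.54.0.0/17 (121.54.0.0 - 121.54.127.255) does not contain 121.55.108.252
  121.53.0.0/16 (121.53.0.0 - 121.53.255.255) does not contain 121.55.108.252
  121.63.0.0/16 (121.63.0.0 - 121.63.255.255) does not contain 121.55.108.252
Longest matching prefix is /15 -> next hop R20.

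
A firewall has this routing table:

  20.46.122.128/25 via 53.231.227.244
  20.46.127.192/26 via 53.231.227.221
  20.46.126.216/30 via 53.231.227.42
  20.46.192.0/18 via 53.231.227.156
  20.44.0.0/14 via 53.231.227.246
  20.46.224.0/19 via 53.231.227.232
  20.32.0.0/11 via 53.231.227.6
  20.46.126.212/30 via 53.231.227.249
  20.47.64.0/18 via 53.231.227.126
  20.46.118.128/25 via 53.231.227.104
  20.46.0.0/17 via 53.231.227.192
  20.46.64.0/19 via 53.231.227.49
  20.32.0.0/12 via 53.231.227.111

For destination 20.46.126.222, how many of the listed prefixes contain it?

Prefixes containing 20.46.126.222:
  20.32.0.0/11 (20.32.0.0 - 20.63.255.255)
  20.32.0.0/12 (20.32.0.0 - 20.47.255.255)
  20.44.0.0/14 (20.44.0.0 - 20.47.255.255)
  20.46.0.0/17 (20.46.0.0 - 20.46.127.255)
Total matching entries: 4.

4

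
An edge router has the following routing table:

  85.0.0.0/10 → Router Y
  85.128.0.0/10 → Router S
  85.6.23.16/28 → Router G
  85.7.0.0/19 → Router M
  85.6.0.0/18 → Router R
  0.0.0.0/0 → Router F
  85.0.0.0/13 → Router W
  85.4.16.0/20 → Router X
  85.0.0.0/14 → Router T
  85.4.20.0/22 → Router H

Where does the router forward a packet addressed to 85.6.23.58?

Routes whose prefix contains 85.6.23.58:
  0.0.0.0/0 (default, matches everything) -> Router F
  85.0.0.0/10 (85.0.0.0 - 85.63.255.255) -> Router Y
  85.0.0.0/13 (85.0.0.0 - 85.7.255.255) -> Router W
  85.6.0.0/18 (85.6.0.0 - 85.6.63.255) -> Router R
More-specific entries that do NOT match:
  85.6.23.16/28 (85.6.23.16 - 85.6.23.31) does not contain 85.6.23.58
  85.4.20.0/22 (85.4.20.0 - 85.4.23.255) does not contain 85.6.23.58
  85.4.16.0/20 (85.4.16.0 - 85.4.31.255) does not contain 85.6.23.58
  85.7.0.0/19 (85.7.0.0 - 85.7.31.255) does not contain 85.6.23.58
Longest matching prefix is /18 -> next hop Router R.

Router R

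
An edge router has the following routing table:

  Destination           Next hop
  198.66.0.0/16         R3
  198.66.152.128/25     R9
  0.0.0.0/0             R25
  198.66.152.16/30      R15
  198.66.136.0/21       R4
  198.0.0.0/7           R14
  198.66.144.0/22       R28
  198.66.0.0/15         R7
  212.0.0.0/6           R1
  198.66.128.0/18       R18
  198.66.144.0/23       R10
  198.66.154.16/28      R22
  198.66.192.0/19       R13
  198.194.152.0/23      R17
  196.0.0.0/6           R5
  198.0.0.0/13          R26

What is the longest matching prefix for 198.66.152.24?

198.66.128.0/18

Entries matching 198.66.152.24:
  0.0.0.0/0 (default, matches everything)
  196.0.0.0/6 (196.0.0.0 - 199.255.255.255)
  198.0.0.0/7 (198.0.0.0 - 199.255.255.255)
  198.66.0.0/15 (198.66.0.0 - 198.67.255.255)
  198.66.0.0/16 (198.66.0.0 - 198.66.255.255)
  198.66.128.0/18 (198.66.128.0 - 198.66.191.255)
Most specific is 198.66.128.0/18.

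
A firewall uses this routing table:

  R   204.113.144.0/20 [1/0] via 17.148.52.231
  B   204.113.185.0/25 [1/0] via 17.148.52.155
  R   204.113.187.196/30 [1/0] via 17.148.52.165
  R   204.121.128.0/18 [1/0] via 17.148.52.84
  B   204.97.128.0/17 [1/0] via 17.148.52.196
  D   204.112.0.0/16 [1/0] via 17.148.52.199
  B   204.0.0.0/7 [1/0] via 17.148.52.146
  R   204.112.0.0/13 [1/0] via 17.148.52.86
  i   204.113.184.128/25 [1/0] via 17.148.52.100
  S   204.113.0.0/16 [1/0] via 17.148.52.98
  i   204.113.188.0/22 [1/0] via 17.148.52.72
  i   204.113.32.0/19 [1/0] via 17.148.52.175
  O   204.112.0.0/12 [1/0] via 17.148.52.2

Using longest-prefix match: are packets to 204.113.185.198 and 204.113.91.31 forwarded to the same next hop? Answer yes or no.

204.113.185.198: longest match 204.113.0.0/16 -> 17.148.52.98
204.113.91.31: longest match 204.113.0.0/16 -> 17.148.52.98

yes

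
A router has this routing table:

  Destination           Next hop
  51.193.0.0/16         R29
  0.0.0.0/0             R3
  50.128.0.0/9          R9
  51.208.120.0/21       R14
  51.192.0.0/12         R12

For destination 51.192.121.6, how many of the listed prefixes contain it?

Prefixes containing 51.192.121.6:
  0.0.0.0/0 (default, matches everything)
  51.192.0.0/12 (51.192.0.0 - 51.207.255.255)
Total matching entries: 2.

2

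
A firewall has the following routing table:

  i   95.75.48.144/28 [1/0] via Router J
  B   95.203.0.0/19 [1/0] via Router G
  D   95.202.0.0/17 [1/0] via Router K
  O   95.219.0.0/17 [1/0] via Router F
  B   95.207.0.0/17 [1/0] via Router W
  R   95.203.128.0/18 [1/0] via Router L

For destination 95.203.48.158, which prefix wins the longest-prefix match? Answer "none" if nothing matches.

95.203.48.158 is outside every listed prefix and there is no default route.

none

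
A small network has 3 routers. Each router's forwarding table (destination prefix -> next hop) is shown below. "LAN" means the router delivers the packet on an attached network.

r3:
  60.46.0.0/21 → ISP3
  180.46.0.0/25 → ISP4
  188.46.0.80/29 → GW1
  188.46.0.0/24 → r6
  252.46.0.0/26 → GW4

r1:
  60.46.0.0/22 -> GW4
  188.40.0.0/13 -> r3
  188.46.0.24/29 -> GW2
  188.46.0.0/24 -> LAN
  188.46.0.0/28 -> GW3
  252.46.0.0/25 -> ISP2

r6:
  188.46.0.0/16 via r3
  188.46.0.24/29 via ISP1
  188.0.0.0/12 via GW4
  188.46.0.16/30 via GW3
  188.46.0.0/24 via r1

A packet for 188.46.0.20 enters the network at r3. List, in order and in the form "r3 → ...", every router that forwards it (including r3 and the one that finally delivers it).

r3 → r6 → r1

At r3: longest match for 188.46.0.20 is 188.46.0.0/24 -> r6
At r6: longest match for 188.46.0.20 is 188.46.0.0/24 -> r1
At r1: longest match for 188.46.0.20 is 188.46.0.0/24 -> LAN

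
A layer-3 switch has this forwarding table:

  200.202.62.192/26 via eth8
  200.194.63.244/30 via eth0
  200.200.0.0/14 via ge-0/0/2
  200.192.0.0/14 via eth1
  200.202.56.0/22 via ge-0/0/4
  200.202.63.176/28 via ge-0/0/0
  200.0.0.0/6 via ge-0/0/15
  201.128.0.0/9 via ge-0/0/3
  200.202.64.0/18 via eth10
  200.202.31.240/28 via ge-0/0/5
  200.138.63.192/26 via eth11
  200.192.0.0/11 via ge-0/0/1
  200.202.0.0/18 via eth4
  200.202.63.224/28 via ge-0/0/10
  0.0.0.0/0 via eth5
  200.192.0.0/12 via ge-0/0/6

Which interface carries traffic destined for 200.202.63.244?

eth4

Routes whose prefix contains 200.202.63.244:
  0.0.0.0/0 (default, matches everything) -> eth5
  200.0.0.0/6 (200.0.0.0 - 203.255.255.255) -> ge-0/0/15
  200.192.0.0/11 (200.192.0.0 - 200.223.255.255) -> ge-0/0/1
  200.192.0.0/12 (200.192.0.0 - 200.207.255.255) -> ge-0/0/6
  200.200.0.0/14 (200.200.0.0 - 200.203.255.255) -> ge-0/0/2
  200.202.0.0/18 (200.202.0.0 - 200.202.63.255) -> eth4
More-specific entries that do NOT match:
  200.194.63.244/30 (200.194.63.244 - 200.194.63.247) does not contain 200.202.63.244
  200.202.63.176/28 (200.202.63.176 - 200.202.63.191) does not contain 200.202.63.244
  200.202.31.240/28 (200.202.31.240 - 200.202.31.255) does not contain 200.202.63.244
  200.202.63.224/28 (200.202.63.224 - 200.202.63.239) does not contain 200.202.63.244
  200.202.62.192/26 (200.202.62.192 - 200.202.62.255) does not contain 200.202.63.244
  200.138.63.192/26 (200.138.63.192 - 200.138.63.255) does not contain 200.202.63.244
  200.202.56.0/22 (200.202.56.0 - 200.202.59.255) does not contain 200.202.63.244
Longest matching prefix is /18 -> interface eth4.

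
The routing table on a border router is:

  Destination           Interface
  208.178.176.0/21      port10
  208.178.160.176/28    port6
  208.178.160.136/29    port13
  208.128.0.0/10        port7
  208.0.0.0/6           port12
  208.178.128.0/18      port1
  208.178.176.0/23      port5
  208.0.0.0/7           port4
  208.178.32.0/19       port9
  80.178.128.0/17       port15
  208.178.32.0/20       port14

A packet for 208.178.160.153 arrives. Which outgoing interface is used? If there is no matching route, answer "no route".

Routes whose prefix contains 208.178.160.153:
  208.0.0.0/6 (208.0.0.0 - 211.255.255.255) -> port12
  208.0.0.0/7 (208.0.0.0 - 209.255.255.255) -> port4
  208.128.0.0/10 (208.128.0.0 - 208.191.255.255) -> port7
  208.178.128.0/18 (208.178.128.0 - 208.178.191.255) -> port1
More-specific entries that do NOT match:
  208.178.160.136/29 (208.178.160.136 - 208.178.160.143) does not contain 208.178.160.153
  208.178.160.176/28 (208.178.160.176 - 208.178.160.191) does not contain 208.178.160.153
  208.178.176.0/23 (208.178.176.0 - 208.178.177.255) does not contain 208.178.160.153
  208.178.176.0/21 (208.178.176.0 - 208.178.183.255) does not contain 208.178.160.153
  208.178.32.0/20 (208.178.32.0 - 208.178.47.255) does not contain 208.178.160.153
  208.178.32.0/19 (208.178.32.0 - 208.178.63.255) does not contain 208.178.160.153
Longest matching prefix is /18 -> interface port1.

port1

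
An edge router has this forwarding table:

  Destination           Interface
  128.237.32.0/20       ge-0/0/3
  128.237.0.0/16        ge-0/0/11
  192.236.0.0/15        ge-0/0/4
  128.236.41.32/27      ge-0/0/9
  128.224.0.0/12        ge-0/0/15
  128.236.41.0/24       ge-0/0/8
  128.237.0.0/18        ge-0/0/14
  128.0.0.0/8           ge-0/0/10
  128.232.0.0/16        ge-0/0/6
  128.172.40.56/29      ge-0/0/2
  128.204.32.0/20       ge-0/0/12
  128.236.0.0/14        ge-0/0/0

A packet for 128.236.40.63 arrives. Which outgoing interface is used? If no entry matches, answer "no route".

Routes whose prefix contains 128.236.40.63:
  128.0.0.0/8 (128.0.0.0 - 128.255.255.255) -> ge-0/0/10
  128.224.0.0/12 (128.224.0.0 - 128.239.255.255) -> ge-0/0/15
  128.236.0.0/14 (128.236.0.0 - 128.239.255.255) -> ge-0/0/0
More-specific entries that do NOT match:
  128.172.40.56/29 (128.172.40.56 - 128.172.40.63) does not contain 128.236.40.63
  128.236.41.32/27 (128.236.41.32 - 128.236.41.63) does not contain 128.236.40.63
  128.236.41.0/24 (128.236.41.0 - 128.236.41.255) does not contain 128.236.40.63
  128.237.32.0/20 (128.237.32.0 - 128.237.47.255) does not contain 128.236.40.63
  128.204.32.0/20 (128.204.32.0 - 128.204.47.255) does not contain 128.236.40.63
  128.237.0.0/18 (128.237.0.0 - 128.237.63.255) does not contain 128.236.40.63
  128.237.0.0/16 (128.237.0.0 - 128.237.255.255) does not contain 128.236.40.63
  128.232.0.0/16 (128.232.0.0 - 128.232.255.255) does not contain 128.236.40.63
  192.236.0.0/15 (192.236.0.0 - 192.237.255.255) does not contain 128.236.40.63
Longest matching prefix is /14 -> interface ge-0/0/0.

ge-0/0/0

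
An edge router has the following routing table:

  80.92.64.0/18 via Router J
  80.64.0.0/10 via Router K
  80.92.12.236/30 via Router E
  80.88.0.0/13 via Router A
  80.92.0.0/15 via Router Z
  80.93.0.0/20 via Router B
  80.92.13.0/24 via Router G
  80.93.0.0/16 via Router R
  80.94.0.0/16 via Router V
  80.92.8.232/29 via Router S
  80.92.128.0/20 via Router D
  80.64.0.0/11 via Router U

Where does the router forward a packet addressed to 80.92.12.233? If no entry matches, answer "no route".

Routes whose prefix contains 80.92.12.233:
  80.64.0.0/10 (80.64.0.0 - 80.127.255.255) -> Router K
  80.64.0.0/11 (80.64.0.0 - 80.95.255.255) -> Router U
  80.88.0.0/13 (80.88.0.0 - 80.95.255.255) -> Router A
  80.92.0.0/15 (80.92.0.0 - 80.93.255.255) -> Router Z
More-specific entries that do NOT match:
  80.92.12.236/30 (80.92.12.236 - 80.92.12.239) does not contain 80.92.12.233
  80.92.8.232/29 (80.92.8.232 - 80.92.8.239) does not contain 80.92.12.233
  80.92.13.0/24 (80.92.13.0 - 80.92.13.255) does not contain 80.92.12.233
  80.93.0.0/20 (80.93.0.0 - 80.93.15.255) does not contain 80.92.12.233
  80.92.128.0/20 (80.92.128.0 - 80.92.143.255) does not contain 80.92.12.233
  80.92.64.0/18 (80.92.64.0 - 80.92.127.255) does not contain 80.92.12.233
  80.93.0.0/16 (80.93.0.0 - 80.93.255.255) does not contain 80.92.12.233
  80.94.0.0/16 (80.94.0.0 - 80.94.255.255) does not contain 80.92.12.233
Longest matching prefix is /15 -> next hop Router Z.

Router Z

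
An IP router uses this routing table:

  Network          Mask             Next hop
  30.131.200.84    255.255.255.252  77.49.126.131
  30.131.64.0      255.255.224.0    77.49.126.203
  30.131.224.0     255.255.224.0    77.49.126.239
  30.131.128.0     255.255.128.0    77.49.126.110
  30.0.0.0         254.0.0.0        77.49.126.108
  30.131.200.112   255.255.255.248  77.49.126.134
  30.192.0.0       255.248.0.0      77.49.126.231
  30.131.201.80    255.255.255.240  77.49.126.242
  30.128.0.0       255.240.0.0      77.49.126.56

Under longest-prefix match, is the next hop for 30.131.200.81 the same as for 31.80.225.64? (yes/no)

no

30.131.200.81: longest match 30.131.128.0/17 -> 77.49.126.110
31.80.225.64: longest match 30.0.0.0/7 -> 77.49.126.108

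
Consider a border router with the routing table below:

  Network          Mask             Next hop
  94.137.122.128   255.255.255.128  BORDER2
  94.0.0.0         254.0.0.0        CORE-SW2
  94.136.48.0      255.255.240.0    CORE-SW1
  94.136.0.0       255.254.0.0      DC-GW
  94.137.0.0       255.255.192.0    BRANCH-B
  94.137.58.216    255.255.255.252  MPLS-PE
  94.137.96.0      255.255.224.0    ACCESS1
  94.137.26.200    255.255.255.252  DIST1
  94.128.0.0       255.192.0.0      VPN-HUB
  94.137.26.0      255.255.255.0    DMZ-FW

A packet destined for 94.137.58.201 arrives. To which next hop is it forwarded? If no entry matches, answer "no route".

BRANCH-B

Routes whose prefix contains 94.137.58.201:
  94.0.0.0/7 (94.0.0.0 - 95.255.255.255) -> CORE-SW2
  94.128.0.0/10 (94.128.0.0 - 94.191.255.255) -> VPN-HUB
  94.136.0.0/15 (94.136.0.0 - 94.137.255.255) -> DC-GW
  94.137.0.0/18 (94.137.0.0 - 94.137.63.255) -> BRANCH-B
More-specific entries that do NOT match:
  94.137.58.216/30 (94.137.58.216 - 94.137.58.219) does not contain 94.137.58.201
  94.137.26.200/30 (94.137.26.200 - 94.137.26.203) does not contain 94.137.58.201
  94.137.122.128/25 (94.137.122.128 - 94.137.122.255) does not contain 94.137.58.201
  94.137.26.0/24 (94.137.26.0 - 94.137.26.255) does not contain 94.137.58.201
  94.136.48.0/20 (94.136.48.0 - 94.136.63.255) does not contain 94.137.58.201
  94.137.96.0/19 (94.137.96.0 - 94.137.127.255) does not contain 94.137.58.201
Longest matching prefix is /18 -> next hop BRANCH-B.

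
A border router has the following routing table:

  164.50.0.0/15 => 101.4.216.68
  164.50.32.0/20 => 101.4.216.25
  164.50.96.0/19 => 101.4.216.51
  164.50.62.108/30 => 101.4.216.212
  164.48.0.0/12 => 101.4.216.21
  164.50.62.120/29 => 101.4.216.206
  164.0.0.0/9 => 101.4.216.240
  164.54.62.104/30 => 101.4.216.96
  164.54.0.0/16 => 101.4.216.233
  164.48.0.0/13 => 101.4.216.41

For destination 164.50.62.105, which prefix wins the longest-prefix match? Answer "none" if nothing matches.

164.50.0.0/15

Entries matching 164.50.62.105:
  164.0.0.0/9 (164.0.0.0 - 164.127.255.255)
  164.48.0.0/12 (164.48.0.0 - 164.63.255.255)
  164.48.0.0/13 (164.48.0.0 - 164.55.255.255)
  164.50.0.0/15 (164.50.0.0 - 164.51.255.255)
Most specific is 164.50.0.0/15.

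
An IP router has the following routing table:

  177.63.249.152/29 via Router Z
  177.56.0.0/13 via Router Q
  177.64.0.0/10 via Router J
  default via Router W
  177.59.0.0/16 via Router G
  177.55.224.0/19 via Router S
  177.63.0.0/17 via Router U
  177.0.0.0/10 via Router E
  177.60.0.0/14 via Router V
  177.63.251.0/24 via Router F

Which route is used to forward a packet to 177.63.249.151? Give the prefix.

Entries matching 177.63.249.151:
  0.0.0.0/0 (default, matches everything)
  177.0.0.0/10 (177.0.0.0 - 177.63.255.255)
  177.56.0.0/13 (177.56.0.0 - 177.63.255.255)
  177.60.0.0/14 (177.60.0.0 - 177.63.255.255)
Most specific is 177.60.0.0/14.

177.60.0.0/14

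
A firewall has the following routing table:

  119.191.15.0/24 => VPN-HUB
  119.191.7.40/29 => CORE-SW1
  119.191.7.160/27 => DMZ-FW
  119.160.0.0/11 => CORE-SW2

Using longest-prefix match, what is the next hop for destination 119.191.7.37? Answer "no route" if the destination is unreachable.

Routes whose prefix contains 119.191.7.37:
  119.160.0.0/11 (119.160.0.0 - 119.191.255.255) -> CORE-SW2
More-specific entries that do NOT match:
  119.191.7.40/29 (119.191.7.40 - 119.191.7.47) does not contain 119.191.7.37
  119.191.7.160/27 (119.191.7.160 - 119.191.7.191) does not contain 119.191.7.37
  119.191.15.0/24 (119.191.15.0 - 119.191.15.255) does not contain 119.191.7.37
Longest matching prefix is /11 -> next hop CORE-SW2.

CORE-SW2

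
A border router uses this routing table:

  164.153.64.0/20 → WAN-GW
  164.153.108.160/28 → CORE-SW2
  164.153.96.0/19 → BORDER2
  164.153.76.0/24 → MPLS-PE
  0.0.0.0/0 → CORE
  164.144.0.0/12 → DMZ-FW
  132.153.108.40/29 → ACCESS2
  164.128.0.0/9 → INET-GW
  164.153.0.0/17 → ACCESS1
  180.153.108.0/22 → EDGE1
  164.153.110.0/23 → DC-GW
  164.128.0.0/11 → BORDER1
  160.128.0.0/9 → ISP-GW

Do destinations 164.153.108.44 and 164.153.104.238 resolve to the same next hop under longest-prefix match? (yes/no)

164.153.108.44: longest match 164.153.96.0/19 -> BORDER2
164.153.104.238: longest match 164.153.96.0/19 -> BORDER2

yes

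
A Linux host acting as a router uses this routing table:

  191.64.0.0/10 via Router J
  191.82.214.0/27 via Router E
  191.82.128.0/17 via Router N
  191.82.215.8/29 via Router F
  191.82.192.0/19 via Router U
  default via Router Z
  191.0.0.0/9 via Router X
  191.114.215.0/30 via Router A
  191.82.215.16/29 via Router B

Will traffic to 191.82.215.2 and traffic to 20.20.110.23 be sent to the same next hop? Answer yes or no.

191.82.215.2: longest match 191.82.192.0/19 -> Router U
20.20.110.23: longest match 0.0.0.0/0 -> Router Z

no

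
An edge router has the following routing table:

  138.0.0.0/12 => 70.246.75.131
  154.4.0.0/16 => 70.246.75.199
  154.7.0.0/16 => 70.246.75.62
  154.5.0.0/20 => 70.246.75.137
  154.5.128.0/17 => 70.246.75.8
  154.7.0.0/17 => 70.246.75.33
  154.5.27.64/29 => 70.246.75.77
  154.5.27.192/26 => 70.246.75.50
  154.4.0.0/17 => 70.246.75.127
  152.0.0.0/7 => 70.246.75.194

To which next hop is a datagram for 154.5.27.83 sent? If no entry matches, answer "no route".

no route

No entry's prefix contains 154.5.27.83; there is no default route.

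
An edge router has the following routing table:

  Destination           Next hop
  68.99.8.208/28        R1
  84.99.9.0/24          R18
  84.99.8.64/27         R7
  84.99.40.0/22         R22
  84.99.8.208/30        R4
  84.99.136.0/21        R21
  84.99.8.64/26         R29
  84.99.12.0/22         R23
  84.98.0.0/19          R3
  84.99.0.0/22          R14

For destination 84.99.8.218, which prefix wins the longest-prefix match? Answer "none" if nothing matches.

84.99.8.218 is outside every listed prefix and there is no default route.

none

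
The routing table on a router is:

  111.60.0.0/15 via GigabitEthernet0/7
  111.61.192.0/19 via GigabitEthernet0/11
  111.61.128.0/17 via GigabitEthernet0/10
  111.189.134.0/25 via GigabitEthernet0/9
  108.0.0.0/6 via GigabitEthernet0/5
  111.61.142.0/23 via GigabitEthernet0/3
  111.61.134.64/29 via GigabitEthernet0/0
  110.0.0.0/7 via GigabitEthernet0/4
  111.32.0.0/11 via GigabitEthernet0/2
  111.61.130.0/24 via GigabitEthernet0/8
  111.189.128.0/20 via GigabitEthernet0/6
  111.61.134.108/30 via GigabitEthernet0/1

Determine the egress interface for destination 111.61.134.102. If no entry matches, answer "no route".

Routes whose prefix contains 111.61.134.102:
  108.0.0.0/6 (108.0.0.0 - 111.255.255.255) -> GigabitEthernet0/5
  110.0.0.0/7 (110.0.0.0 - 111.255.255.255) -> GigabitEthernet0/4
  111.32.0.0/11 (111.32.0.0 - 111.63.255.255) -> GigabitEthernet0/2
  111.60.0.0/15 (111.60.0.0 - 111.61.255.255) -> GigabitEthernet0/7
  111.61.128.0/17 (111.61.128.0 - 111.61.255.255) -> GigabitEthernet0/10
More-specific entries that do NOT match:
  111.61.134.108/30 (111.61.134.108 - 111.61.134.111) does not contain 111.61.134.102
  111.61.134.64/29 (111.61.134.64 - 111.61.134.71) does not contain 111.61.134.102
  111.189.134.0/25 (111.189.134.0 - 111.189.134.127) does not contain 111.61.134.102
  111.61.130.0/24 (111.61.130.0 - 111.61.130.255) does not contain 111.61.134.102
  111.61.142.0/23 (111.61.142.0 - 111.61.143.255) does not contain 111.61.134.102
  111.189.128.0/20 (111.189.128.0 - 111.189.143.255) does not contain 111.61.134.102
  111.61.192.0/19 (111.61.192.0 - 111.61.223.255) does not contain 111.61.134.102
Longest matching prefix is /17 -> interface GigabitEthernet0/10.

GigabitEthernet0/10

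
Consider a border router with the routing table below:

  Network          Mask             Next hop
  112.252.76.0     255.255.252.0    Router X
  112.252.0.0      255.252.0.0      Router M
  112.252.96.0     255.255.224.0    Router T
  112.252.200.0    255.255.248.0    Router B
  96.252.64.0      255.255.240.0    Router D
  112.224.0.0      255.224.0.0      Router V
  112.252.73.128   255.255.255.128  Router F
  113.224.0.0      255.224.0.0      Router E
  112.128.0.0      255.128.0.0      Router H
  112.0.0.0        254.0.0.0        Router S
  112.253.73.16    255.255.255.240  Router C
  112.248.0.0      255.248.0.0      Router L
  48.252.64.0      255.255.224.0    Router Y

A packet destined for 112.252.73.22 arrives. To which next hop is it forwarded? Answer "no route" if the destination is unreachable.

Router M

Routes whose prefix contains 112.252.73.22:
  112.0.0.0/7 (112.0.0.0 - 113.255.255.255) -> Router S
  112.128.0.0/9 (112.128.0.0 - 112.255.255.255) -> Router H
  112.224.0.0/11 (112.224.0.0 - 112.255.255.255) -> Router V
  112.248.0.0/13 (112.248.0.0 - 112.255.255.255) -> Router L
  112.252.0.0/14 (112.252.0.0 - 112.255.255.255) -> Router M
More-specific entries that do NOT match:
  112.253.73.16/28 (112.253.73.16 - 112.253.73.31) does not contain 112.252.73.22
  112.252.73.128/25 (112.252.73.128 - 112.252.73.255) does not contain 112.252.73.22
  112.252.76.0/22 (112.252.76.0 - 112.252.79.255) does not contain 112.252.73.22
  112.252.200.0/21 (112.252.200.0 - 112.252.207.255) does not contain 112.252.73.22
  96.252.64.0/20 (96.252.64.0 - 96.252.79.255) does not contain 112.252.73.22
  112.252.96.0/19 (112.252.96.0 - 112.252.127.255) does not contain 112.252.73.22
  48.252.64.0/19 (48.252.64.0 - 48.252.95.255) does not contain 112.252.73.22
Longest matching prefix is /14 -> next hop Router M.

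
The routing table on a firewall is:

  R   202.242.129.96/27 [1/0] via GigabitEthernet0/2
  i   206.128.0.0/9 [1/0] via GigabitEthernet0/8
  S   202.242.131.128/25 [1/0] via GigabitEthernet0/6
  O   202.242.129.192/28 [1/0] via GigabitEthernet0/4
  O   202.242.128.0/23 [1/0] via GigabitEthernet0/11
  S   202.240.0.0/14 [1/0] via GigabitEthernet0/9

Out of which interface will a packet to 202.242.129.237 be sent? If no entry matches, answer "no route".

Routes whose prefix contains 202.242.129.237:
  202.240.0.0/14 (202.240.0.0 - 202.243.255.255) -> GigabitEthernet0/9
  202.242.128.0/23 (202.242.128.0 - 202.242.129.255) -> GigabitEthernet0/11
More-specific entries that do NOT match:
  202.242.129.192/28 (202.242.129.192 - 202.242.129.207) does not contain 202.242.129.237
  202.242.129.96/27 (202.242.129.96 - 202.242.129.127) does not contain 202.242.129.237
  202.242.131.128/25 (202.242.131.128 - 202.242.131.255) does not contain 202.242.129.237
Longest matching prefix is /23 -> interface GigabitEthernet0/11.

GigabitEthernet0/11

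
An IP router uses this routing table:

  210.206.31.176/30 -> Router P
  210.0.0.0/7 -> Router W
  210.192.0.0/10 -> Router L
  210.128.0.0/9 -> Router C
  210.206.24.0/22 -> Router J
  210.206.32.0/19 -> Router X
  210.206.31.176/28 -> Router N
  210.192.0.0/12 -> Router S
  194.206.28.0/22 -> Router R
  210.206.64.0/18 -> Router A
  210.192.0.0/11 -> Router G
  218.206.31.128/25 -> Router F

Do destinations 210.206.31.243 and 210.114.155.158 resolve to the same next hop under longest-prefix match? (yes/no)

210.206.31.243: longest match 210.192.0.0/12 -> Router S
210.114.155.158: longest match 210.0.0.0/7 -> Router W

no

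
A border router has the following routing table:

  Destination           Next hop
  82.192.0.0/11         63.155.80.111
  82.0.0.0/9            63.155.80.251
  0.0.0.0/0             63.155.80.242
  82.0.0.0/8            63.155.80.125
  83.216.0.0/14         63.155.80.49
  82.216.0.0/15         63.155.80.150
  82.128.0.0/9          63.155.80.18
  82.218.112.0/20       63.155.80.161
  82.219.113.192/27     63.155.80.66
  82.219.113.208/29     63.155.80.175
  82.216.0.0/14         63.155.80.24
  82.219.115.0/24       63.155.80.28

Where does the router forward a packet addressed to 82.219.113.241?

63.155.80.24

Routes whose prefix contains 82.219.113.241:
  0.0.0.0/0 (default, matches everything) -> 63.155.80.242
  82.0.0.0/8 (82.0.0.0 - 82.255.255.255) -> 63.155.80.125
  82.128.0.0/9 (82.128.0.0 - 82.255.255.255) -> 63.155.80.18
  82.192.0.0/11 (82.192.0.0 - 82.223.255.255) -> 63.155.80.111
  82.216.0.0/14 (82.216.0.0 - 82.219.255.255) -> 63.155.80.24
More-specific entries that do NOT match:
  82.219.113.208/29 (82.219.113.208 - 82.219.113.215) does not contain 82.219.113.241
  82.219.113.192/27 (82.219.113.192 - 82.219.113.223) does not contain 82.219.113.241
  82.219.115.0/24 (82.219.115.0 - 82.219.115.255) does not contain 82.219.113.241
  82.218.112.0/20 (82.218.112.0 - 82.218.127.255) does not contain 82.219.113.241
  82.216.0.0/15 (82.216.0.0 - 82.217.255.255) does not contain 82.219.113.241
Longest matching prefix is /14 -> next hop 63.155.80.24.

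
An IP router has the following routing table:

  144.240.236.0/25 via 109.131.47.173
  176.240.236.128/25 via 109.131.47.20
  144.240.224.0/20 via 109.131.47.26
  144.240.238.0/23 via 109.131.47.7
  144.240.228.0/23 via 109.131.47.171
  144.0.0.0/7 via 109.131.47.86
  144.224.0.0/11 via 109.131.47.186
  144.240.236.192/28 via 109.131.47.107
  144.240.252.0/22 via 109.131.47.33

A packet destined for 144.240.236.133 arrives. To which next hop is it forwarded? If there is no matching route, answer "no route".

109.131.47.26

Routes whose prefix contains 144.240.236.133:
  144.0.0.0/7 (144.0.0.0 - 145.255.255.255) -> 109.131.47.86
  144.224.0.0/11 (144.224.0.0 - 144.255.255.255) -> 109.131.47.186
  144.240.224.0/20 (144.240.224.0 - 144.240.239.255) -> 109.131.47.26
More-specific entries that do NOT match:
  144.240.236.192/28 (144.240.236.192 - 144.240.236.207) does not contain 144.240.236.133
  144.240.236.0/25 (144.240.236.0 - 144.240.236.127) does not contain 144.240.236.133
  176.240.236.128/25 (176.240.236.128 - 176.240.236.255) does not contain 144.240.236.133
  144.240.238.0/23 (144.240.238.0 - 144.240.239.255) does not contain 144.240.236.133
  144.240.228.0/23 (144.240.228.0 - 144.240.229.255) does not contain 144.240.236.133
  144.240.252.0/22 (144.240.252.0 - 144.240.255.255) does not contain 144.240.236.133
Longest matching prefix is /20 -> next hop 109.131.47.26.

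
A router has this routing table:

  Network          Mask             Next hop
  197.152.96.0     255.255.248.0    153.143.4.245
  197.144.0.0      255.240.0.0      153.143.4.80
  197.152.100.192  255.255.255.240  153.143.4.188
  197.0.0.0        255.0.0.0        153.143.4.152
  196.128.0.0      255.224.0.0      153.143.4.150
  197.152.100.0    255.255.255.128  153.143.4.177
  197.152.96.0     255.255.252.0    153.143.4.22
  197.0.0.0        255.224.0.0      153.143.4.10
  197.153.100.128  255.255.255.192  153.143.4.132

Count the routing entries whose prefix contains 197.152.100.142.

Prefixes containing 197.152.100.142:
  197.0.0.0/8 (197.0.0.0 - 197.255.255.255)
  197.144.0.0/12 (197.144.0.0 - 197.159.255.255)
  197.152.96.0/21 (197.152.96.0 - 197.152.103.255)
Total matching entries: 3.

3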